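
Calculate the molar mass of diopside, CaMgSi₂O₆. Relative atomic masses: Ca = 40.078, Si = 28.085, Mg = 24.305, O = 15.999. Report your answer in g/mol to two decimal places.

M = 1(40.078) + 1(24.305) + 2(28.085) + 6(15.999)

216.55 g/mol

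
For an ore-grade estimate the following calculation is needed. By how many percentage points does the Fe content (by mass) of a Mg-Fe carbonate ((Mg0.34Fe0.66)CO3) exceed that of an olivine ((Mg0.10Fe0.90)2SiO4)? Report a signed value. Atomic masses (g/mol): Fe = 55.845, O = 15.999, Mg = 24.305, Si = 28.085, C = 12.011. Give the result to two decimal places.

-15.85 percentage points

First mineral: 36.858 g Fe in 105.129 g formula = 35.06 wt% Fe.
Second mineral: 100.521 g Fe in 197.463 g formula = 50.91 wt% Fe.
35.06% − 50.91% gives a difference of -15.85 percentage points.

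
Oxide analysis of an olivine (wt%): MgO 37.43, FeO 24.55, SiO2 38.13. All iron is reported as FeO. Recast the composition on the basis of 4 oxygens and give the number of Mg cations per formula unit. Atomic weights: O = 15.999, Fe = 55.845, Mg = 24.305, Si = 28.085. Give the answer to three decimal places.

MgO: 37.43/40.304 = 0.92869 mol → 0.92869 mol Mg, 0.92869 mol O.
FeO: 24.55/71.844 = 0.34171 mol → 0.34171 mol Fe, 0.34171 mol O.
SiO2: 38.13/60.083 = 0.63462 mol → 0.63462 mol Si, 1.26924 mol O.
Total oxygen = 2.53964 mol. Normalization factor = 4/2.53964 = 1.57503.
Mg per 4 O = 0.92869 × 1.57503 = 1.463.

1.463 Mg apfu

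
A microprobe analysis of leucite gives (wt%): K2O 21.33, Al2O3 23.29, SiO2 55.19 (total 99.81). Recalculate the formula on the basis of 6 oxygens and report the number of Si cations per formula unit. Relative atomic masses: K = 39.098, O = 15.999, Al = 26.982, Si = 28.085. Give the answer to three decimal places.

K2O: 21.33/94.195 = 0.22645 mol → 0.45290 mol K, 0.22645 mol O.
Al2O3: 23.29/101.961 = 0.22842 mol → 0.45684 mol Al, 0.68526 mol O.
SiO2: 55.19/60.083 = 0.91856 mol → 0.91856 mol Si, 1.83712 mol O.
Total oxygen = 2.74883 mol. Normalization factor = 6/2.74883 = 2.18275.
Si per 6 O = 0.91856 × 2.18275 = 2.005.

2.005 Si apfu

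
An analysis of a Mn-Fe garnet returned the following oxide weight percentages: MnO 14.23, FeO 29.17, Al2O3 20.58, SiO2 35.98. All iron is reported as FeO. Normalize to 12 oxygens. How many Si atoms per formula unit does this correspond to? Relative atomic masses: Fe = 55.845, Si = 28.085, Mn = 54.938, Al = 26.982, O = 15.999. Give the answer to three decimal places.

MnO: 14.23/70.937 = 0.20060 mol → 0.20060 mol Mn, 0.20060 mol O.
FeO: 29.17/71.844 = 0.40602 mol → 0.40602 mol Fe, 0.40602 mol O.
Al2O3: 20.58/101.961 = 0.20184 mol → 0.40368 mol Al, 0.60552 mol O.
SiO2: 35.98/60.083 = 0.59884 mol → 0.59884 mol Si, 1.19768 mol O.
Total oxygen = 2.40982 mol. Normalization factor = 12/2.40982 = 4.97963.
Si per 12 O = 0.59884 × 4.97963 = 2.982.

2.982 Si apfu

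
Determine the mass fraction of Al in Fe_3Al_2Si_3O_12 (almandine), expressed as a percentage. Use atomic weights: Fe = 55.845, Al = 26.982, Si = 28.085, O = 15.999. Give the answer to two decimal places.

Molar mass of Fe_3Al_2Si_3O_12: 3·55.845 + 2·26.982 + 3·28.085 + 12·15.999 = 497.742 g/mol.
Mass of Al per formula unit: 2 × 26.982 = 53.964 g.
Weight fraction Al = 53.964 / 497.742 = 0.1084.

10.84 weight percent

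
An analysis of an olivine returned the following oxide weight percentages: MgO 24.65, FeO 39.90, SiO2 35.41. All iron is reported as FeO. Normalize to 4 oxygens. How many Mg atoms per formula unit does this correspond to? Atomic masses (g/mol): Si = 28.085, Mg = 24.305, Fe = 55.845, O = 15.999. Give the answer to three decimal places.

24.65 wt% MgO ÷ 40.304 g/mol = 0.61160 mol, giving 0.61160 Mg and 0.61160 O.
39.90 wt% FeO ÷ 71.844 g/mol = 0.55537 mol, giving 0.55537 Fe and 0.55537 O.
35.41 wt% SiO2 ÷ 60.083 g/mol = 0.58935 mol, giving 0.58935 Si and 1.17870 O.
Oxygen sums to 2.34567; scaling by 4/2.34567 = 1.70527 puts the formula on 4 O.
Mg: 0.61160 × 1.70527 = 1.043 atoms per formula unit.

1.043 Mg apfu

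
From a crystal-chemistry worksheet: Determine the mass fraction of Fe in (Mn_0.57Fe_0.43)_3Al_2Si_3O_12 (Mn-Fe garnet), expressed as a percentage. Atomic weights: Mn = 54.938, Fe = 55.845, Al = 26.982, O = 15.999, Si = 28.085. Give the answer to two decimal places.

Formula mass = 1.71×54.938 + 1.29×55.845 + 2×26.982 + 3×28.085 + 12×15.999 = 496.191 g/mol, of which 72.040 g is Fe.
So Fe makes up 72.040/496.191 = 0.1452 of the mass, i.e. 14.52%.

14.52 wt%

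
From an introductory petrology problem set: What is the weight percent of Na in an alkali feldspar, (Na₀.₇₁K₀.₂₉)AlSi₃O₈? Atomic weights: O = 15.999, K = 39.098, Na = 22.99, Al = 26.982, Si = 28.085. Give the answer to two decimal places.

6.12 weight percent

Molar mass of (Na₀.₇₁K₀.₂₉)AlSi₃O₈: 0.71*22.99 + 0.29*39.098 + 1*26.982 + 3*28.085 + 8*15.999 = 266.890 g/mol.
Mass of Na per formula unit: 0.71 × 22.99 = 16.323 g.
Weight fraction Na = 16.323 / 266.890 = 0.0612.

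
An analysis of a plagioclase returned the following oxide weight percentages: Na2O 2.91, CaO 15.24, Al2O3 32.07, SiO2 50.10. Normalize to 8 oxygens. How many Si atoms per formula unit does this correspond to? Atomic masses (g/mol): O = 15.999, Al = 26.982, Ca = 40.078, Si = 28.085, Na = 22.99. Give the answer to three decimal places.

2.277 Si apfu

Na2O (M=61.979): mol = 0.04695; Na = 0.09390, O = 0.04695.
CaO (M=56.077): mol = 0.27177; Ca = 0.27177, O = 0.27177.
Al2O3 (M=101.961): mol = 0.31453; Al = 0.62906, O = 0.94359.
SiO2 (M=60.083): mol = 0.83385; Si = 0.83385, O = 1.66770.
ΣO = 2.93001; factor = 8/ΣO = 2.73037.
Si apfu = 0.83385 × 2.73037 = 2.277.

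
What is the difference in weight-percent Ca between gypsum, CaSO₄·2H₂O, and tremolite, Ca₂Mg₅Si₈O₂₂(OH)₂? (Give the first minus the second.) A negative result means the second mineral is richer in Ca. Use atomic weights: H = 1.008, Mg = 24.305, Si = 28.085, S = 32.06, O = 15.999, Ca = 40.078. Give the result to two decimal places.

13.41 percentage points

M(CaSO₄·2H₂O) = 172.164 g/mol, so wt% Ca = 40.078/172.164 × 100 = 23.28%.
M(Ca₂Mg₅Si₈O₂₂(OH)₂) = 812.353 g/mol, so wt% Ca = 80.156/812.353 × 100 = 9.87%.
23.28 − 9.87 = 13.41 pp.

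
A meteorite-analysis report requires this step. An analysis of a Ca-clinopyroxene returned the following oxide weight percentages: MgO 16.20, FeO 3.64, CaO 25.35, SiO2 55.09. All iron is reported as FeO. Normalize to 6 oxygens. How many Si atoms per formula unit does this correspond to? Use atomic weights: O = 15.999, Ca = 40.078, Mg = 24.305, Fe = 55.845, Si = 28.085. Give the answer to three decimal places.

MgO (M=40.304): mol = 0.40195; Mg = 0.40195, O = 0.40195.
FeO (M=71.844): mol = 0.05067; Fe = 0.05067, O = 0.05067.
CaO (M=56.077): mol = 0.45206; Ca = 0.45206, O = 0.45206.
SiO2 (M=60.083): mol = 0.91690; Si = 0.91690, O = 1.83380.
ΣO = 2.73848; factor = 6/ΣO = 2.19100.
Si apfu = 0.91690 × 2.19100 = 2.009.

2.009 Si apfu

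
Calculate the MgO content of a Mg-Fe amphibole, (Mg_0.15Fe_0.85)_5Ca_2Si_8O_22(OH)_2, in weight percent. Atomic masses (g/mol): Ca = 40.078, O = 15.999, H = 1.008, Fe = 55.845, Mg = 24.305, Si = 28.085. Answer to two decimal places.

M((Mg_0.15Fe_0.85)_5Ca_2Si_8O_22(OH)_2) = 946.398 g/mol; M(MgO) = 40.304 g/mol.
Moles MgO per formula unit = 0.75 Mg ÷ 1 = 0.7500.
MgO fraction = (0.7500 × 40.304) / 946.398 = 30.228/946.398 = 0.0319.

3.19 wt%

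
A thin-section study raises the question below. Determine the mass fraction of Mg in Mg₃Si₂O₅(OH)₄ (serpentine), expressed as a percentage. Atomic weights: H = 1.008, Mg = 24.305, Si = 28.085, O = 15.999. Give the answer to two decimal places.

26.31 weight percent

Molar mass of Mg₃Si₂O₅(OH)₄: 3*24.305 + 2*28.085 + 9*15.999 + 4*1.008 = 277.108 g/mol.
Mass of Mg per formula unit: 3 × 24.305 = 72.915 g.
Weight fraction Mg = 72.915 / 277.108 = 0.2631.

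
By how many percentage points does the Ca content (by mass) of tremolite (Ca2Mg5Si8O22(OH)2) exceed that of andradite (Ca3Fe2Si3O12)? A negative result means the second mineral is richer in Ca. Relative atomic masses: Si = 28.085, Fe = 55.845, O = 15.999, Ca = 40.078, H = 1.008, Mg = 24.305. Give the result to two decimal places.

Ca in Ca2Mg5Si8O22(OH)2: molar mass 812.353 g/mol; 2×40.078 = 80.156 g → 9.87 wt%.
Ca in Ca3Fe2Si3O12: molar mass 508.167 g/mol; 3×40.078 = 120.234 g → 23.66 wt%.
Difference = 9.87 − 23.66 = -13.79 percentage points.

-13.79 percentage points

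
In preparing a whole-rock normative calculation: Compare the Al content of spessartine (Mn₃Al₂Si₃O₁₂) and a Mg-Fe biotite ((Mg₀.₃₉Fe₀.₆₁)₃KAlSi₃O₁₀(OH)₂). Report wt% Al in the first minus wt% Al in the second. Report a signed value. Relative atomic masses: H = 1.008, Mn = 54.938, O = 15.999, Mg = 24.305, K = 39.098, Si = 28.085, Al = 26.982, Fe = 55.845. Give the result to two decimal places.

M(Mn₃Al₂Si₃O₁₂) = 495.021 g/mol, so wt% Al = 53.964/495.021 × 100 = 10.90%.
M((Mg₀.₃₉Fe₀.₆₁)₃KAlSi₃O₁₀(OH)₂) = 474.972 g/mol, so wt% Al = 26.982/474.972 × 100 = 5.68%.
10.90 − 5.68 = 5.22 pp.

5.22 percentage points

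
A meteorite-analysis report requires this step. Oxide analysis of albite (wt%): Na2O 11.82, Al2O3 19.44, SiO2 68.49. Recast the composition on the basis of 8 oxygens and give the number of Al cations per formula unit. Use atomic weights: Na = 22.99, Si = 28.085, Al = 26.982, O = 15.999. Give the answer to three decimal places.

Na2O (M=61.979): mol = 0.19071; Na = 0.38142, O = 0.19071.
Al2O3 (M=101.961): mol = 0.19066; Al = 0.38132, O = 0.57198.
SiO2 (M=60.083): mol = 1.13992; Si = 1.13992, O = 2.27984.
ΣO = 3.04253; factor = 8/ΣO = 2.62939.
Al apfu = 0.38132 × 2.62939 = 1.003.

1.003 Al apfu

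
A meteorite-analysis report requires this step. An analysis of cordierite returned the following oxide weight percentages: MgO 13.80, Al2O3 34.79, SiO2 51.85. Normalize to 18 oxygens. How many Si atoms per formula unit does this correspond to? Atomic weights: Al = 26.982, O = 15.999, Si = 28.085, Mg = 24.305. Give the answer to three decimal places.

5.024 Si apfu

13.80 wt% MgO ÷ 40.304 g/mol = 0.34240 mol, giving 0.34240 Mg and 0.34240 O.
34.79 wt% Al2O3 ÷ 101.961 g/mol = 0.34121 mol, giving 0.68242 Al and 1.02363 O.
51.85 wt% SiO2 ÷ 60.083 g/mol = 0.86297 mol, giving 0.86297 Si and 1.72594 O.
Oxygen sums to 3.09197; scaling by 18/3.09197 = 5.82153 puts the formula on 18 O.
Si: 0.86297 × 5.82153 = 5.024 atoms per formula unit.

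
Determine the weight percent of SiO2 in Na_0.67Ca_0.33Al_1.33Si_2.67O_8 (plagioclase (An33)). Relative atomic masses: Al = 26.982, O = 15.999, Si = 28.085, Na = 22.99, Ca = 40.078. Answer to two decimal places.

Molar mass of Na_0.67Ca_0.33Al_1.33Si_2.67O_8 = 0.67·22.99 + 0.33·40.078 + 1.33·26.982 + 2.67·28.085 + 8·15.999 = 267.494 g/mol.
Each formula unit contains 2.67 Si, equivalent to 2.67/1 = 2.6700 mol SiO2.
M(SiO2) = 1×28.085 + 2×15.999 = 60.083 g/mol.
Mass of SiO2 per formula unit = 2.6700 × 60.083 = 160.422 g.
SiO2 wt% = 160.422 / 267.494 × 100 = 59.97%.

59.97 wt%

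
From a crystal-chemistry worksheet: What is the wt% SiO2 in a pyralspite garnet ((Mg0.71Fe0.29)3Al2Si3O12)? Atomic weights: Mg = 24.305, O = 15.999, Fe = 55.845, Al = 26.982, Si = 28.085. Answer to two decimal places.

41.86 wt%

M((Mg0.71Fe0.29)3Al2Si3O12) = 430.562 g/mol; M(SiO2) = 60.083 g/mol.
Moles SiO2 per formula unit = 3 Si ÷ 1 = 3.0000.
SiO2 fraction = (3.0000 × 60.083) / 430.562 = 180.249/430.562 = 0.4186.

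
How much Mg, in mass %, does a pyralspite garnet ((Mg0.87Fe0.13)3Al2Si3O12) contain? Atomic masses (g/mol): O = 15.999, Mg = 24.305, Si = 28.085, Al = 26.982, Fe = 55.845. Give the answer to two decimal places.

Molar mass of (Mg0.87Fe0.13)3Al2Si3O12: 2.61*24.305 + 0.39*55.845 + 2*26.982 + 3*28.085 + 12*15.999 = 415.423 g/mol.
Mass of Mg per formula unit: 2.61 × 24.305 = 63.436 g.
Weight fraction Mg = 63.436 / 415.423 = 0.1527.

15.27 mass %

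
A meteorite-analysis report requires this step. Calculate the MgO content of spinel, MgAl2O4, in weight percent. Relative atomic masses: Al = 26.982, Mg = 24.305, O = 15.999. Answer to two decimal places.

Formula mass = 142.265 g/mol.
1 Mg → 1.0000 mol MgO per formula unit; M(MgO) = 40.304, so MgO mass = 40.304 g.
40.304/142.265 × 100 = 28.33 wt%.

28.33 wt%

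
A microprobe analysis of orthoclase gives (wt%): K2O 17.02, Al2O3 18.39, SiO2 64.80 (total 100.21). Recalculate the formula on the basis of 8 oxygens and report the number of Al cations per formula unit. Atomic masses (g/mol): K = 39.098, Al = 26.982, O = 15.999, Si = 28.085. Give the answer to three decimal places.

1.002 Al apfu

K2O: 17.02/94.195 = 0.18069 mol → 0.36138 mol K, 0.18069 mol O.
Al2O3: 18.39/101.961 = 0.18036 mol → 0.36072 mol Al, 0.54108 mol O.
SiO2: 64.80/60.083 = 1.07851 mol → 1.07851 mol Si, 2.15702 mol O.
Total oxygen = 2.87879 mol. Normalization factor = 8/2.87879 = 2.77895.
Al per 8 O = 0.36072 × 2.77895 = 1.002.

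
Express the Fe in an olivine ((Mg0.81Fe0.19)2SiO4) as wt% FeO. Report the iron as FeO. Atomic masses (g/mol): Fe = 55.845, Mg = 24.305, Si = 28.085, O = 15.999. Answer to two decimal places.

17.88 wt%

M((Mg0.81Fe0.19)2SiO4) = 152.676 g/mol; M(FeO) = 71.844 g/mol.
Moles FeO per formula unit = 0.38 Fe ÷ 1 = 0.3800.
FeO fraction = (0.3800 × 71.844) / 152.676 = 27.301/152.676 = 0.1788.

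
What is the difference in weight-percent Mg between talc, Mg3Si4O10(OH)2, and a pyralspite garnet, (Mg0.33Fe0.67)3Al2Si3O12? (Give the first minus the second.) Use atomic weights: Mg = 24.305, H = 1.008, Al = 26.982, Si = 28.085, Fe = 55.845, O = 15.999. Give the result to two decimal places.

14.07 percentage points

M(Mg3Si4O10(OH)2) = 379.259 g/mol, so wt% Mg = 72.915/379.259 × 100 = 19.23%.
M((Mg0.33Fe0.67)3Al2Si3O12) = 466.517 g/mol, so wt% Mg = 24.062/466.517 × 100 = 5.16%.
19.23 − 5.16 = 14.07 pp.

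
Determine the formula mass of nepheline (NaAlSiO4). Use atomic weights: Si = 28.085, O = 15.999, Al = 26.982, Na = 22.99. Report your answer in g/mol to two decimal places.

142.05 g/mol

M = 1*22.99 + 1*26.982 + 1*28.085 + 4*15.999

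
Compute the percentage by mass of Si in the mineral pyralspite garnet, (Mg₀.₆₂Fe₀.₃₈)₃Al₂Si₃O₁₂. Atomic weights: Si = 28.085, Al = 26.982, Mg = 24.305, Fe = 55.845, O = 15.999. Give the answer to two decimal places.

Molar mass of (Mg₀.₆₂Fe₀.₃₈)₃Al₂Si₃O₁₂: 1.86*24.305 + 1.14*55.845 + 2*26.982 + 3*28.085 + 12*15.999 = 439.078 g/mol.
Mass of Si per formula unit: 3 × 28.085 = 84.255 g.
Weight fraction Si = 84.255 / 439.078 = 0.1919.

19.19 weight percent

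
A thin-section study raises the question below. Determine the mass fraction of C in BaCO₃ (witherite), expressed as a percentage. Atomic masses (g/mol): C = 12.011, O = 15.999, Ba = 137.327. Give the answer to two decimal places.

6.09 wt%

Formula mass = 1·137.327 + 1·12.011 + 3·15.999 = 197.335 g/mol, of which 12.011 g is C.
So C makes up 12.011/197.335 = 0.0609 of the mass, i.e. 6.09%.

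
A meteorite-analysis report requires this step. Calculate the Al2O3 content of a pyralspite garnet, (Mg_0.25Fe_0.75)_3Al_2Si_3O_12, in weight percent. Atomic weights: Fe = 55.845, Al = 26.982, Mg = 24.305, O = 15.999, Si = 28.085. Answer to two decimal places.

21.51 wt%

Molar mass of (Mg_0.25Fe_0.75)_3Al_2Si_3O_12 = 0.75*24.305 + 2.25*55.845 + 2*26.982 + 3*28.085 + 12*15.999 = 474.087 g/mol.
Each formula unit contains 2 Al, equivalent to 2/2 = 1.0000 mol Al2O3.
M(Al2O3) = 2×26.982 + 3×15.999 = 101.961 g/mol.
Mass of Al2O3 per formula unit = 1.0000 × 101.961 = 101.961 g.
Al2O3 wt% = 101.961 / 474.087 × 100 = 21.51%.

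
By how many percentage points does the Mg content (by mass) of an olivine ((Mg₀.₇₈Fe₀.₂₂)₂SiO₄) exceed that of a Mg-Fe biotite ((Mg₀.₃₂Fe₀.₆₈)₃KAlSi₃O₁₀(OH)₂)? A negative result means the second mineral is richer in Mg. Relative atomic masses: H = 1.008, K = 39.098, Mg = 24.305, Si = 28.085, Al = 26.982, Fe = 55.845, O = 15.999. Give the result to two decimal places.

Mg in (Mg₀.₇₈Fe₀.₂₂)₂SiO₄: molar mass 154.569 g/mol; 1.56×24.305 = 37.916 g → 24.53 wt%.
Mg in (Mg₀.₃₂Fe₀.₆₈)₃KAlSi₃O₁₀(OH)₂: molar mass 481.596 g/mol; 0.96×24.305 = 23.333 g → 4.84 wt%.
Difference = 24.53 − 4.84 = 19.69 percentage points.

19.69 percentage points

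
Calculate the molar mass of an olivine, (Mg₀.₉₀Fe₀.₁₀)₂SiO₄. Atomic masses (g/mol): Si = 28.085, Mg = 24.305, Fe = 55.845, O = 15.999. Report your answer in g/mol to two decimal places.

147.00 g/mol

Mg: 1.80 × 24.305 = 43.7490
Fe: 0.20 × 55.845 = 11.1690
Si: 1 × 28.085 = 28.0850
O: 4 × 15.999 = 63.9960
Summing the contributions gives the formula mass.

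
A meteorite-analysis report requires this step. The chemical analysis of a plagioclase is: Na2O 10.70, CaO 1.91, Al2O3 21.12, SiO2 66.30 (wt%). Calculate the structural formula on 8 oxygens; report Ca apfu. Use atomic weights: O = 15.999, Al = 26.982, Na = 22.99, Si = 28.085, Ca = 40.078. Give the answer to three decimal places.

Na2O (M=61.979): mol = 0.17264; Na = 0.34528, O = 0.17264.
CaO (M=56.077): mol = 0.03406; Ca = 0.03406, O = 0.03406.
Al2O3 (M=101.961): mol = 0.20714; Al = 0.41428, O = 0.62142.
SiO2 (M=60.083): mol = 1.10347; Si = 1.10347, O = 2.20694.
ΣO = 3.03506; factor = 8/ΣO = 2.63586.
Ca apfu = 0.03406 × 2.63586 = 0.090.

0.090 Ca apfu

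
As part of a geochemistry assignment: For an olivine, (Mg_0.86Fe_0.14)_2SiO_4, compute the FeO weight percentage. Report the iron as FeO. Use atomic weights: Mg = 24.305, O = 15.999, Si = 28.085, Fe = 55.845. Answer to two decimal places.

13.45 wt%

Formula mass = 149.522 g/mol.
0.28 Fe → 0.2800 mol FeO per formula unit; M(FeO) = 71.844, so FeO mass = 20.116 g.
20.116/149.522 × 100 = 13.45 wt%.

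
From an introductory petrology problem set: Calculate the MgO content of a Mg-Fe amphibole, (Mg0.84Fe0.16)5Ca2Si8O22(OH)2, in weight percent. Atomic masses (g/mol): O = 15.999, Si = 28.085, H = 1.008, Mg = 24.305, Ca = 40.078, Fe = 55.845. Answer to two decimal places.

20.21 wt%

M((Mg0.84Fe0.16)5Ca2Si8O22(OH)2) = 837.585 g/mol; M(MgO) = 40.304 g/mol.
Moles MgO per formula unit = 4.20 Mg ÷ 1 = 4.2000.
MgO fraction = (4.2000 × 40.304) / 837.585 = 169.277/837.585 = 0.2021.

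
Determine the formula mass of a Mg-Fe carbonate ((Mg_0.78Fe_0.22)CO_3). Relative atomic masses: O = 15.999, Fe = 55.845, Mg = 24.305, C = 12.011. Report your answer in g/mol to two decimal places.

M = 0.78(24.305) + 0.22(55.845) + 1(12.011) + 3(15.999)

91.25 g/mol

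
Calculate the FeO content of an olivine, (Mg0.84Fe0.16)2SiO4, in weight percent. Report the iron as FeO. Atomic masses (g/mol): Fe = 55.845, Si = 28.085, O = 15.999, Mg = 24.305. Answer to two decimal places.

15.25 wt%

M((Mg0.84Fe0.16)2SiO4) = 150.784 g/mol; M(FeO) = 71.844 g/mol.
Moles FeO per formula unit = 0.32 Fe ÷ 1 = 0.3200.
FeO fraction = (0.3200 × 71.844) / 150.784 = 22.990/150.784 = 0.1525.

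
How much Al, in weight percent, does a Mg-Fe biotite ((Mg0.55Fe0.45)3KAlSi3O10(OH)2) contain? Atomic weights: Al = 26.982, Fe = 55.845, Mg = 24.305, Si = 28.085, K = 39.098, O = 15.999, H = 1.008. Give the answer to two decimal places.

5.87 weight percent

M((Mg0.55Fe0.45)3KAlSi3O10(OH)2) = 459.833 g/mol.
Al contributes 1 × 26.982 = 26.982 g per mole.
26.982/459.833 = 0.0587 → 5.87%.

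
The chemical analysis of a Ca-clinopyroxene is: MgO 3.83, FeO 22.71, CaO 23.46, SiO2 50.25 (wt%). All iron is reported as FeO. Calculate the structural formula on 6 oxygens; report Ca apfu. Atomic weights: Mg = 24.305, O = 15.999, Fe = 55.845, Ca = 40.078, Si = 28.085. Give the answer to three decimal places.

1.003 Ca apfu

MgO (M=40.304): mol = 0.09503; Mg = 0.09503, O = 0.09503.
FeO (M=71.844): mol = 0.31610; Fe = 0.31610, O = 0.31610.
CaO (M=56.077): mol = 0.41835; Ca = 0.41835, O = 0.41835.
SiO2 (M=60.083): mol = 0.83634; Si = 0.83634, O = 1.67268.
ΣO = 2.50216; factor = 6/ΣO = 2.39793.
Ca apfu = 0.41835 × 2.39793 = 1.003.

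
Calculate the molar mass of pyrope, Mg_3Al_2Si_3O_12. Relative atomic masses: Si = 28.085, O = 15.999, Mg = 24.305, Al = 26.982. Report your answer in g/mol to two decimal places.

Mg: 3 × 24.305 = 72.9150
Al: 2 × 26.982 = 53.9640
Si: 3 × 28.085 = 84.2550
O: 12 × 15.999 = 191.9880
Summing the contributions gives the formula mass.

403.12 g/mol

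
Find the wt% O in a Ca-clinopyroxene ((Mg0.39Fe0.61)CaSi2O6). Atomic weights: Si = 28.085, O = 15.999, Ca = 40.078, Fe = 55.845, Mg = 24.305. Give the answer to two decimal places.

M((Mg0.39Fe0.61)CaSi2O6) = 235.786 g/mol.
O contributes 6 × 15.999 = 95.994 g per mole.
95.994/235.786 = 0.4071 → 40.71%.

40.71 weight percent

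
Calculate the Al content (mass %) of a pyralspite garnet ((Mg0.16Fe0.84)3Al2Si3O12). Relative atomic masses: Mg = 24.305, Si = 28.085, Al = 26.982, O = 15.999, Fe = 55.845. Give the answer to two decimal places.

11.18 mass %

Molar mass of (Mg0.16Fe0.84)3Al2Si3O12: 0.48·24.305 + 2.52·55.845 + 2·26.982 + 3·28.085 + 12·15.999 = 482.603 g/mol.
Mass of Al per formula unit: 2 × 26.982 = 53.964 g.
Weight fraction Al = 53.964 / 482.603 = 0.1118.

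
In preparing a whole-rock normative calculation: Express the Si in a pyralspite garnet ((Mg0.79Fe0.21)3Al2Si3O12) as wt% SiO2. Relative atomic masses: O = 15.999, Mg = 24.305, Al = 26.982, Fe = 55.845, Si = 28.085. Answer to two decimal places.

Molar mass of (Mg0.79Fe0.21)3Al2Si3O12 = 2.37*24.305 + 0.63*55.845 + 2*26.982 + 3*28.085 + 12*15.999 = 422.992 g/mol.
Each formula unit contains 3 Si, equivalent to 3/1 = 3.0000 mol SiO2.
M(SiO2) = 1×28.085 + 2×15.999 = 60.083 g/mol.
Mass of SiO2 per formula unit = 3.0000 × 60.083 = 180.249 g.
SiO2 wt% = 180.249 / 422.992 × 100 = 42.61%.

42.61 wt%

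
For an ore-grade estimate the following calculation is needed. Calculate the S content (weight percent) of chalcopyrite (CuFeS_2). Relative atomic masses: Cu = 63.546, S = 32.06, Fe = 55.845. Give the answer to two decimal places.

Molar mass of CuFeS_2: 1*63.546 + 1*55.845 + 2*32.06 = 183.511 g/mol.
Mass of S per formula unit: 2 × 32.06 = 64.120 g.
Weight fraction S = 64.120 / 183.511 = 0.3494.

34.94 weight percent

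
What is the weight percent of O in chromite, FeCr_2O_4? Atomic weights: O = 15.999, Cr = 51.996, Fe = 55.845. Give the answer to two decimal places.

Formula mass = 1*55.845 + 2*51.996 + 4*15.999 = 223.833 g/mol, of which 63.996 g is O.
So O makes up 63.996/223.833 = 0.2859 of the mass, i.e. 28.59%.

28.59 weight percent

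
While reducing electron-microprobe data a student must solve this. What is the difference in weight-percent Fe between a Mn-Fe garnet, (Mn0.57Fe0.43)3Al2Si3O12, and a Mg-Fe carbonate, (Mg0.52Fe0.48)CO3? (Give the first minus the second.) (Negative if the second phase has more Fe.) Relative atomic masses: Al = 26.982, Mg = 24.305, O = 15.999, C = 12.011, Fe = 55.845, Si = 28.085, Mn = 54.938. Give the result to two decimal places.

First mineral: 72.040 g Fe in 496.191 g formula = 14.52 wt% Fe.
Second mineral: 26.806 g Fe in 99.452 g formula = 26.95 wt% Fe.
14.52% − 26.95% gives a difference of -12.43 percentage points.

-12.43 percentage points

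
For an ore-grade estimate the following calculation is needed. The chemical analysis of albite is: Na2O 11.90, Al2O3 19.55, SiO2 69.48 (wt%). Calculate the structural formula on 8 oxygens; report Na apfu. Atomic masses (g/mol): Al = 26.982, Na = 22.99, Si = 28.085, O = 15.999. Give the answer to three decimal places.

11.90 wt% Na2O ÷ 61.979 g/mol = 0.19200 mol, giving 0.38400 Na and 0.19200 O.
19.55 wt% Al2O3 ÷ 101.961 g/mol = 0.19174 mol, giving 0.38348 Al and 0.57522 O.
69.48 wt% SiO2 ÷ 60.083 g/mol = 1.15640 mol, giving 1.15640 Si and 2.31280 O.
Oxygen sums to 3.08002; scaling by 8/3.08002 = 2.59739 puts the formula on 8 O.
Na: 0.38400 × 2.59739 = 0.997 atoms per formula unit.

0.997 Na apfu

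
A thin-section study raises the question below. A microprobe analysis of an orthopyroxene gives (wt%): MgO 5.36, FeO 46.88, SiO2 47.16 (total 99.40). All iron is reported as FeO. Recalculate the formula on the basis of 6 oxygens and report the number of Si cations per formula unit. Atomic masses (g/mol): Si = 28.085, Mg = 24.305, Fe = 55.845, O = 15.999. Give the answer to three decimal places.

1.999 Si apfu

5.36 wt% MgO ÷ 40.304 g/mol = 0.13299 mol, giving 0.13299 Mg and 0.13299 O.
46.88 wt% FeO ÷ 71.844 g/mol = 0.65252 mol, giving 0.65252 Fe and 0.65252 O.
47.16 wt% SiO2 ÷ 60.083 g/mol = 0.78491 mol, giving 0.78491 Si and 1.56982 O.
Oxygen sums to 2.35533; scaling by 6/2.35533 = 2.54741 puts the formula on 6 O.
Si: 0.78491 × 2.54741 = 1.999 atoms per formula unit.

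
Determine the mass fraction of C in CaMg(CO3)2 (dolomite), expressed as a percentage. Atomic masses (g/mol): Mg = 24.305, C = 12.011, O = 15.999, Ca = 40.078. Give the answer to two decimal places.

13.03 wt%

M(CaMg(CO3)2) = 184.399 g/mol.
C contributes 2 × 12.011 = 24.022 g per mole.
24.022/184.399 = 0.1303 → 13.03%.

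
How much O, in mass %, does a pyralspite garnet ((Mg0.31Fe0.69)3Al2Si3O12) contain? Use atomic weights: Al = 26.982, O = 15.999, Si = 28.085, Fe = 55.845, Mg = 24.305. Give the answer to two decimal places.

Molar mass of (Mg0.31Fe0.69)3Al2Si3O12: 0.93·24.305 + 2.07·55.845 + 2·26.982 + 3·28.085 + 12·15.999 = 468.410 g/mol.
Mass of O per formula unit: 12 × 15.999 = 191.988 g.
Weight fraction O = 191.988 / 468.410 = 0.4099.

40.99 mass %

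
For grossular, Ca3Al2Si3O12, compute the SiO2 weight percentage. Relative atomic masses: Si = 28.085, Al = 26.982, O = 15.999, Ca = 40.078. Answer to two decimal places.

M(Ca3Al2Si3O12) = 450.441 g/mol; M(SiO2) = 60.083 g/mol.
Moles SiO2 per formula unit = 3 Si ÷ 1 = 3.0000.
SiO2 fraction = (3.0000 × 60.083) / 450.441 = 180.249/450.441 = 0.4002.

40.02 wt%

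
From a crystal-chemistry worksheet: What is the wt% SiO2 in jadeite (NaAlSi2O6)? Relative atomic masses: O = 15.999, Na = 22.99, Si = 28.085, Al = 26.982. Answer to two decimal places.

59.45 wt%

Formula mass = 202.136 g/mol.
2 Si → 2.0000 mol SiO2 per formula unit; M(SiO2) = 60.083, so SiO2 mass = 120.166 g.
120.166/202.136 × 100 = 59.45 wt%.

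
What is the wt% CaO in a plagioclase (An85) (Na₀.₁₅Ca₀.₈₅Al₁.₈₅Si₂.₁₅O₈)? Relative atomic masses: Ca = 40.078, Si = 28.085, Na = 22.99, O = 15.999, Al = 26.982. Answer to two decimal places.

17.28 wt%

M(Na₀.₁₅Ca₀.₈₅Al₁.₈₅Si₂.₁₅O₈) = 275.806 g/mol; M(CaO) = 56.077 g/mol.
Moles CaO per formula unit = 0.85 Ca ÷ 1 = 0.8500.
CaO fraction = (0.8500 × 56.077) / 275.806 = 47.665/275.806 = 0.1728.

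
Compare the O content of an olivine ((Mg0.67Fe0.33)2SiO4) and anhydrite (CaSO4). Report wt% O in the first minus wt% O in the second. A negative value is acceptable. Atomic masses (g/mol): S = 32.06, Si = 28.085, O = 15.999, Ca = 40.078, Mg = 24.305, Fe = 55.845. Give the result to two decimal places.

M((Mg0.67Fe0.33)2SiO4) = 161.507 g/mol, so wt% O = 63.996/161.507 × 100 = 39.62%.
M(CaSO4) = 136.134 g/mol, so wt% O = 63.996/136.134 × 100 = 47.01%.
39.62 − 47.01 = -7.39 pp.

-7.39 percentage points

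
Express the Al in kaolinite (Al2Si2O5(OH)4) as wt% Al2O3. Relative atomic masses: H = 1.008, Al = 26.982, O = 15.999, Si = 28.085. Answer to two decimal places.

Formula mass = 258.157 g/mol.
2 Al → 1.0000 mol Al2O3 per formula unit; M(Al2O3) = 101.961, so Al2O3 mass = 101.961 g.
101.961/258.157 × 100 = 39.50 wt%.

39.50 wt%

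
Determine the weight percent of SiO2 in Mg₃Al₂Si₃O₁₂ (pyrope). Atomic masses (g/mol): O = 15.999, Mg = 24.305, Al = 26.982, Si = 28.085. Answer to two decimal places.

44.71 wt%

Molar mass of Mg₃Al₂Si₃O₁₂ = 3·24.305 + 2·26.982 + 3·28.085 + 12·15.999 = 403.122 g/mol.
Each formula unit contains 3 Si, equivalent to 3/1 = 3.0000 mol SiO2.
M(SiO2) = 1×28.085 + 2×15.999 = 60.083 g/mol.
Mass of SiO2 per formula unit = 3.0000 × 60.083 = 180.249 g.
SiO2 wt% = 180.249 / 403.122 × 100 = 44.71%.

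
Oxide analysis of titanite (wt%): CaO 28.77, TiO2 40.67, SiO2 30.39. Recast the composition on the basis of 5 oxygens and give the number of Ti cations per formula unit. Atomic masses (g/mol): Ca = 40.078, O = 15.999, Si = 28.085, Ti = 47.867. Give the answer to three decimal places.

1.001 Ti apfu

CaO: 28.77/56.077 = 0.51304 mol → 0.51304 mol Ca, 0.51304 mol O.
TiO2: 40.67/79.865 = 0.50923 mol → 0.50923 mol Ti, 1.01846 mol O.
SiO2: 30.39/60.083 = 0.50580 mol → 0.50580 mol Si, 1.01160 mol O.
Total oxygen = 2.54310 mol. Normalization factor = 5/2.54310 = 1.96610.
Ti per 5 O = 0.50923 × 1.96610 = 1.001.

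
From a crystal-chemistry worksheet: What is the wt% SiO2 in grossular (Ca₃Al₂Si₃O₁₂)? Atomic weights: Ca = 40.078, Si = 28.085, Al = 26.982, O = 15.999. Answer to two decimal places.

40.02 wt%

Molar mass of Ca₃Al₂Si₃O₁₂ = 3×40.078 + 2×26.982 + 3×28.085 + 12×15.999 = 450.441 g/mol.
Each formula unit contains 3 Si, equivalent to 3/1 = 3.0000 mol SiO2.
M(SiO2) = 1×28.085 + 2×15.999 = 60.083 g/mol.
Mass of SiO2 per formula unit = 3.0000 × 60.083 = 180.249 g.
SiO2 wt% = 180.249 / 450.441 × 100 = 40.02%.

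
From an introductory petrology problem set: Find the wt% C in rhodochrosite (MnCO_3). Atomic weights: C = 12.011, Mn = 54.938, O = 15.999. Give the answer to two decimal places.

10.45 wt%

M(MnCO_3) = 114.946 g/mol.
C contributes 1 × 12.011 = 12.011 g per mole.
12.011/114.946 = 0.1045 → 10.45%.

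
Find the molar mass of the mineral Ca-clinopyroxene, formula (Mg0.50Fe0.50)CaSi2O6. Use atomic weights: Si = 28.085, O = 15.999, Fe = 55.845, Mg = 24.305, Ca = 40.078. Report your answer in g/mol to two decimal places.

232.32 g/mol

Mg: 0.50 × 24.305 = 12.1525
Fe: 0.50 × 55.845 = 27.9225
Ca: 1 × 40.078 = 40.0780
Si: 2 × 28.085 = 56.1700
O: 6 × 15.999 = 95.9940
Summing the contributions gives the formula mass.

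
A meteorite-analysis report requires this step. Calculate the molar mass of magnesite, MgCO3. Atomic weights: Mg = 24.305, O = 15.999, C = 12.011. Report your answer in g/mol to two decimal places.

84.31 g/mol

M = 1(24.305) + 1(12.011) + 3(15.999)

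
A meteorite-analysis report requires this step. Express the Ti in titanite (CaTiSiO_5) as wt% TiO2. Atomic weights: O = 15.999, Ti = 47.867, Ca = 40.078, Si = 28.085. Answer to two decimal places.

40.74 wt%

Formula mass = 196.025 g/mol.
1 Ti → 1.0000 mol TiO2 per formula unit; M(TiO2) = 79.865, so TiO2 mass = 79.865 g.
79.865/196.025 × 100 = 40.74 wt%.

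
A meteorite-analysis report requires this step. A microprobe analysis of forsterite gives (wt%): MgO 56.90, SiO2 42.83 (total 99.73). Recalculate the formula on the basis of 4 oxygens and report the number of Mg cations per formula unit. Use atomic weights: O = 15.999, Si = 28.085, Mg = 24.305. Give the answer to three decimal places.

MgO: 56.90/40.304 = 1.41177 mol → 1.41177 mol Mg, 1.41177 mol O.
SiO2: 42.83/60.083 = 0.71285 mol → 0.71285 mol Si, 1.42570 mol O.
Total oxygen = 2.83747 mol. Normalization factor = 4/2.83747 = 1.40971.
Mg per 4 O = 1.41177 × 1.40971 = 1.990.

1.990 Mg apfu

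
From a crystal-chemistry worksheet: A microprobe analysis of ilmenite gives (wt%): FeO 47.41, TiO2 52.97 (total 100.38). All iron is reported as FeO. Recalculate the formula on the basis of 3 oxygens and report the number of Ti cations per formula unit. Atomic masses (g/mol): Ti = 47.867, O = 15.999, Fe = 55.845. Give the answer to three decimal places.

FeO (M=71.844): mol = 0.65990; Fe = 0.65990, O = 0.65990.
TiO2 (M=79.865): mol = 0.66324; Ti = 0.66324, O = 1.32648.
ΣO = 1.98638; factor = 3/ΣO = 1.51029.
Ti apfu = 0.66324 × 1.51029 = 1.002.

1.002 Ti apfu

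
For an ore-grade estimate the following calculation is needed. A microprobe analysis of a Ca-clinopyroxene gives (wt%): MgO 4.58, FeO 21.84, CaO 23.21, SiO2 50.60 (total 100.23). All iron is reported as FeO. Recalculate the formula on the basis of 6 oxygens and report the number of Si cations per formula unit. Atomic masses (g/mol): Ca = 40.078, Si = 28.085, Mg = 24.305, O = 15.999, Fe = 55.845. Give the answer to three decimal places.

2.008 Si apfu

MgO (M=40.304): mol = 0.11364; Mg = 0.11364, O = 0.11364.
FeO (M=71.844): mol = 0.30399; Fe = 0.30399, O = 0.30399.
CaO (M=56.077): mol = 0.41390; Ca = 0.41390, O = 0.41390.
SiO2 (M=60.083): mol = 0.84217; Si = 0.84217, O = 1.68434.
ΣO = 2.51587; factor = 6/ΣO = 2.38486.
Si apfu = 0.84217 × 2.38486 = 2.008.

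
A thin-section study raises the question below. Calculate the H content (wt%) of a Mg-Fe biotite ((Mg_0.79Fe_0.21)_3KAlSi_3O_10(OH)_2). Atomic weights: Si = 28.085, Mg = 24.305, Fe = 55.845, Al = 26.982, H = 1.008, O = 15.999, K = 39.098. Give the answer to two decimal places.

Molar mass of (Mg_0.79Fe_0.21)_3KAlSi_3O_10(OH)_2: 2.37×24.305 + 0.63×55.845 + 1×39.098 + 1×26.982 + 3×28.085 + 12×15.999 + 2×1.008 = 437.124 g/mol.
Mass of H per formula unit: 2 × 1.008 = 2.016 g.
Weight fraction H = 2.016 / 437.124 = 0.0046.

0.46 wt%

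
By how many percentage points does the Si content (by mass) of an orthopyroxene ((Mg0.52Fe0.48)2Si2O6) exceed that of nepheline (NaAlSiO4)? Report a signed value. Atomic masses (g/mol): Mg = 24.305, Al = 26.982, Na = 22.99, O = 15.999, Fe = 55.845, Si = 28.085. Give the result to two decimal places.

M((Mg0.52Fe0.48)2Si2O6) = 231.052 g/mol, so wt% Si = 56.170/231.052 × 100 = 24.31%.
M(NaAlSiO4) = 142.053 g/mol, so wt% Si = 28.085/142.053 × 100 = 19.77%.
24.31 − 19.77 = 4.54 pp.

4.54 percentage points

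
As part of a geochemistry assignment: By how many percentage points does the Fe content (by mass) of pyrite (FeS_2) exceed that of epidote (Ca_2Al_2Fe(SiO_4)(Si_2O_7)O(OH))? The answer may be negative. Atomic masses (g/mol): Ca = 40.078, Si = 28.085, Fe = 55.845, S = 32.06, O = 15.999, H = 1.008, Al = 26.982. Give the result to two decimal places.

Fe in FeS_2: molar mass 119.965 g/mol; 1×55.845 = 55.845 g → 46.55 wt%.
Fe in Ca_2Al_2Fe(SiO_4)(Si_2O_7)O(OH): molar mass 483.215 g/mol; 1×55.845 = 55.845 g → 11.56 wt%.
Difference = 46.55 − 11.56 = 34.99 percentage points.

34.99 percentage points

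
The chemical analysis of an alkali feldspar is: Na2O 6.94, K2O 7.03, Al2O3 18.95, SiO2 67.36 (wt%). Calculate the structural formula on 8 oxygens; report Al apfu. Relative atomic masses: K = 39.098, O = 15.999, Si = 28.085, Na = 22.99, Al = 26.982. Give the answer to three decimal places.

0.996 Al apfu

Na2O (M=61.979): mol = 0.11197; Na = 0.22394, O = 0.11197.
K2O (M=94.195): mol = 0.07463; K = 0.14926, O = 0.07463.
Al2O3 (M=101.961): mol = 0.18586; Al = 0.37172, O = 0.55758.
SiO2 (M=60.083): mol = 1.12112; Si = 1.12112, O = 2.24224.
ΣO = 2.98642; factor = 8/ΣO = 2.67879.
Al apfu = 0.37172 × 2.67879 = 0.996.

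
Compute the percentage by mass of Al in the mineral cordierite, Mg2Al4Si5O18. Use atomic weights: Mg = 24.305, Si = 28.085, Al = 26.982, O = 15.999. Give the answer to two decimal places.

Formula mass = 2·24.305 + 4·26.982 + 5·28.085 + 18·15.999 = 584.945 g/mol, of which 107.928 g is Al.
So Al makes up 107.928/584.945 = 0.1845 of the mass, i.e. 18.45%.

18.45 mass %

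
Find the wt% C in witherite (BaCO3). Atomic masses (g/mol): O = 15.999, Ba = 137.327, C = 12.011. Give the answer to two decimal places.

Molar mass of BaCO3: 1·137.327 + 1·12.011 + 3·15.999 = 197.335 g/mol.
Mass of C per formula unit: 1 × 12.011 = 12.011 g.
Weight fraction C = 12.011 / 197.335 = 0.0609.

6.09 wt%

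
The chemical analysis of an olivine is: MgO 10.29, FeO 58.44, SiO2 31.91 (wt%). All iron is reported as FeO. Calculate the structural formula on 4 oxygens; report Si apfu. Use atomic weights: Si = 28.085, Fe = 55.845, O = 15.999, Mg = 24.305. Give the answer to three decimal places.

MgO (M=40.304): mol = 0.25531; Mg = 0.25531, O = 0.25531.
FeO (M=71.844): mol = 0.81343; Fe = 0.81343, O = 0.81343.
SiO2 (M=60.083): mol = 0.53110; Si = 0.53110, O = 1.06220.
ΣO = 2.13094; factor = 4/ΣO = 1.87711.
Si apfu = 0.53110 × 1.87711 = 0.997.

0.997 Si apfu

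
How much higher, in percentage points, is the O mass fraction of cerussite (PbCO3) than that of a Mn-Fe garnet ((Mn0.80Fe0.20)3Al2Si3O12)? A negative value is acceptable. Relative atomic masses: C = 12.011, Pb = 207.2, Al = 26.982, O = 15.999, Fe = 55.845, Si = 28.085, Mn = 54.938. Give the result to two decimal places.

-20.78 percentage points

O in PbCO3: molar mass 267.208 g/mol; 3×15.999 = 47.997 g → 17.96 wt%.
O in (Mn0.80Fe0.20)3Al2Si3O12: molar mass 495.565 g/mol; 12×15.999 = 191.988 g → 38.74 wt%.
Difference = 17.96 − 38.74 = -20.78 percentage points.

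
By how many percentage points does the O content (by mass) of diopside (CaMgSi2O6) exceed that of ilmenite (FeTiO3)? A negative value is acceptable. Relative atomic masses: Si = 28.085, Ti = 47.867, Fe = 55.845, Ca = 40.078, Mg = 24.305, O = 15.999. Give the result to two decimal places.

O in CaMgSi2O6: molar mass 216.547 g/mol; 6×15.999 = 95.994 g → 44.33 wt%.
O in FeTiO3: molar mass 151.709 g/mol; 3×15.999 = 47.997 g → 31.64 wt%.
Difference = 44.33 − 31.64 = 12.69 percentage points.

12.69 percentage points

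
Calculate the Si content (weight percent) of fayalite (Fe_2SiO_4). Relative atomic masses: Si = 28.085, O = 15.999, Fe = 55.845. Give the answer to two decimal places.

13.78 weight percent

M(Fe_2SiO_4) = 203.771 g/mol.
Si contributes 1 × 28.085 = 28.085 g per mole.
28.085/203.771 = 0.1378 → 13.78%.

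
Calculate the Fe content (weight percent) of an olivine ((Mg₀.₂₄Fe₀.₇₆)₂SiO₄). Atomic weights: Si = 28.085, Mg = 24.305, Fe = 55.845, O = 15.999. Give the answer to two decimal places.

Formula mass = 0.48*24.305 + 1.52*55.845 + 1*28.085 + 4*15.999 = 188.632 g/mol, of which 84.884 g is Fe.
So Fe makes up 84.884/188.632 = 0.4500 of the mass, i.e. 45.00%.

45.00 weight percent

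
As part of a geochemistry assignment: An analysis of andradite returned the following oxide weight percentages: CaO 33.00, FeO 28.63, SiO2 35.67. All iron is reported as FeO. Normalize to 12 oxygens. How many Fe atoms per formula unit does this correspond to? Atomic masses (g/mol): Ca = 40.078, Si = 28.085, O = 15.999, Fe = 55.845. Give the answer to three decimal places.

2.199 Fe apfu

33.00 wt% CaO ÷ 56.077 g/mol = 0.58848 mol, giving 0.58848 Ca and 0.58848 O.
28.63 wt% FeO ÷ 71.844 g/mol = 0.39850 mol, giving 0.39850 Fe and 0.39850 O.
35.67 wt% SiO2 ÷ 60.083 g/mol = 0.59368 mol, giving 0.59368 Si and 1.18736 O.
Oxygen sums to 2.17434; scaling by 12/2.17434 = 5.51892 puts the formula on 12 O.
Fe: 0.39850 × 5.51892 = 2.199 atoms per formula unit.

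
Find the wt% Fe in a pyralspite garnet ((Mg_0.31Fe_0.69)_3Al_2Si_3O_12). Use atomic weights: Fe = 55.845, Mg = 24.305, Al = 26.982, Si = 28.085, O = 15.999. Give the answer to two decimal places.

Formula mass = 0.93·24.305 + 2.07·55.845 + 2·26.982 + 3·28.085 + 12·15.999 = 468.410 g/mol, of which 115.599 g is Fe.
So Fe makes up 115.599/468.410 = 0.2468 of the mass, i.e. 24.68%.

24.68 mass %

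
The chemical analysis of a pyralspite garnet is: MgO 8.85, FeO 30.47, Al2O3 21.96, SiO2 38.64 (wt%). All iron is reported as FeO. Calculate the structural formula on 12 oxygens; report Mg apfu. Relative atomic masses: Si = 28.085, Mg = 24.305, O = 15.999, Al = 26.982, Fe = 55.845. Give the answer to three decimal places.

1.023 Mg apfu

MgO (M=40.304): mol = 0.21958; Mg = 0.21958, O = 0.21958.
FeO (M=71.844): mol = 0.42411; Fe = 0.42411, O = 0.42411.
Al2O3 (M=101.961): mol = 0.21538; Al = 0.43076, O = 0.64614.
SiO2 (M=60.083): mol = 0.64311; Si = 0.64311, O = 1.28622.
ΣO = 2.57605; factor = 12/ΣO = 4.65829.
Mg apfu = 0.21958 × 4.65829 = 1.023.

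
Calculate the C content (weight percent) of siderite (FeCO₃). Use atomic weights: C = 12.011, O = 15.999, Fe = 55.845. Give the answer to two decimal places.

10.37 weight percent

Molar mass of FeCO₃: 1·55.845 + 1·12.011 + 3·15.999 = 115.853 g/mol.
Mass of C per formula unit: 1 × 12.011 = 12.011 g.
Weight fraction C = 12.011 / 115.853 = 0.1037.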